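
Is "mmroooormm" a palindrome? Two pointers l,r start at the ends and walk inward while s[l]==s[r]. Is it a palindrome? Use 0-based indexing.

palindrome

[0,9] 'm'=='m' → l++,r--
[1,8] 'm'=='m' → l++,r--
[2,7] 'r'=='r' → l++,r--
[3,6] 'o'=='o' → l++,r--
[4,5] 'o'=='o' → l++,r--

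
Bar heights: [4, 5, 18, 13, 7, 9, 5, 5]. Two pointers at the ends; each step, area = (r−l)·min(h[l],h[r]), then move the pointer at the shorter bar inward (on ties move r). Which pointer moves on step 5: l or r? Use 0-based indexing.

[0,7] min(4,5)*7=28 best=28 * → l++
[1,7] min(5,5)*6=30 best=30 * → r--
[1,6] min(5,5)*5=25 best=30 → r--
[1,5] min(5,9)*4=20 best=30 → l++
[2,5] min(18,9)*3=27 best=30 → r--

r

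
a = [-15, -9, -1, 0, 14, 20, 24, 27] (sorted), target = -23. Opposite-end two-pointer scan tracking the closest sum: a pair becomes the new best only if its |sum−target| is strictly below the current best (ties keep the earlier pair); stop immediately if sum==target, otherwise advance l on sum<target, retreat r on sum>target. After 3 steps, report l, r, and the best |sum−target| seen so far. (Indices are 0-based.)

l=0 r=7: -15+27=12 d=35 *, r--
l=0 r=6: -15+24=9 d=32 *, r--
l=0 r=5: -15+20=5 d=28 *, r--

l=0, r=4, best |Δ|=28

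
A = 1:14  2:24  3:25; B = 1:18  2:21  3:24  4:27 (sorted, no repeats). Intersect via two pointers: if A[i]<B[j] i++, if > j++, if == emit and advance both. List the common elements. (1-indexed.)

i=1 j=1: 14<18, i++
i=2 j=1: 24>18, j++
i=2 j=2: 24>21, j++
i=2 j=3: 24==24 emit, i++,j++
i=3 j=4: 25<27, i++

intersection = [24]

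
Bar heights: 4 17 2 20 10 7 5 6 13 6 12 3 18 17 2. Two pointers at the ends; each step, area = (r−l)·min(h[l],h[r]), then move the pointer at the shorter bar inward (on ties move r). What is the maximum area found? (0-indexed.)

max area = 204

l=0 r=14: min(4,2)*14=28 best=28 *, r--
l=0 r=13: min(4,17)*13=52 best=52 *, l++
l=1 r=13: min(17,17)*12=204 best=204 *, r--
l=1 r=12: min(17,18)*11=187 best=204, l++
l=2 r=12: min(2,18)*10=20 best=204, l++
l=3 r=12: min(20,18)*9=162 best=204, r--
l=3 r=11: min(20,3)*8=24 best=204, r--
l=3 r=10: min(20,12)*7=84 best=204, r--
l=3 r=9: min(20,6)*6=36 best=204, r--
l=3 r=8: min(20,13)*5=65 best=204, r--
l=3 r=7: min(20,6)*4=24 best=204, r--
l=3 r=6: min(20,5)*3=15 best=204, r--
l=3 r=5: min(20,7)*2=14 best=204, r--
l=3 r=4: min(20,10)*1=10 best=204, r--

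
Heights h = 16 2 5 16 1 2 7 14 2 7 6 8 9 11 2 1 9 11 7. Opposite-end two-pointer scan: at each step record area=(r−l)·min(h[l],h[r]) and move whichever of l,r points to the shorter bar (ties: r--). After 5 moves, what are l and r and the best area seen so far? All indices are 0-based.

l=0 r=18: min(16,7)*18=126 best=126 *, r--
l=0 r=17: min(16,11)*17=187 best=187 *, r--
l=0 r=16: min(16,9)*16=144 best=187, r--
l=0 r=15: min(16,1)*15=15 best=187, r--
l=0 r=14: min(16,2)*14=28 best=187, r--

l=0, r=13, best area=187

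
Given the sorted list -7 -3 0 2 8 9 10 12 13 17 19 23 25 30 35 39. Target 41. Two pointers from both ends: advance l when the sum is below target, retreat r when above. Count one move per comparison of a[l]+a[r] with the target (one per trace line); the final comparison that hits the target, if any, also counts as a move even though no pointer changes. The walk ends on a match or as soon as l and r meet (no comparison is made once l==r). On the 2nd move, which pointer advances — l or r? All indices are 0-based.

l

l=0 r=15: -7+39=32 <41, l++
l=1 r=15: -3+39=36 <41, l++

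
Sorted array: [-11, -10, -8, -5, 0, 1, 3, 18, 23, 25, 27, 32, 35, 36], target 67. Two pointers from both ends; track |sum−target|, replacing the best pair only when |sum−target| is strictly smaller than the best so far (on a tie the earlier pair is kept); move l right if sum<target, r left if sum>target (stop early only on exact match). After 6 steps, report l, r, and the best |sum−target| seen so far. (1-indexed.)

l=7, r=14, best |Δ|=30

[1,14] -11+36=25 d=42 * → l++
[2,14] -10+36=26 d=41 * → l++
[3,14] -8+36=28 d=39 * → l++
[4,14] -5+36=31 d=36 * → l++
[5,14] 0+36=36 d=31 * → l++
[6,14] 1+36=37 d=30 * → l++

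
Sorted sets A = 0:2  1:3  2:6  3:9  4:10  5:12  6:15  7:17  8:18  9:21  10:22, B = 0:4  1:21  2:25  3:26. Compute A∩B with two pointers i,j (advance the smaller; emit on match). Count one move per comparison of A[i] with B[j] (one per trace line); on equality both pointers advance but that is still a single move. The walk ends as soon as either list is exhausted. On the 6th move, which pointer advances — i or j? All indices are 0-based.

i=0 j=0: 2<4, i++
i=1 j=0: 3<4, i++
i=2 j=0: 6>4, j++
i=2 j=1: 6<21, i++
i=3 j=1: 9<21, i++
i=4 j=1: 10<21, i++

i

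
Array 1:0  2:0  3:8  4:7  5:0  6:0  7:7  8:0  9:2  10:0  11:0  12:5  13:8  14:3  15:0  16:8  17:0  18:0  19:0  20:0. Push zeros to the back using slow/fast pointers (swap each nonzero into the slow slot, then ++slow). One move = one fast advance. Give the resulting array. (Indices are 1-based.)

slow=1 fast=1: a[fast]=0, fast++
slow=1 fast=2: a[fast]=0, fast++
slow=1 fast=3: a[fast]=8≠0 swap→a[1]=8, slow++,fast++
slow=2 fast=4: a[fast]=7≠0 swap→a[2]=7, slow++,fast++
slow=3 fast=5: a[fast]=0, fast++
slow=3 fast=6: a[fast]=0, fast++
slow=3 fast=7: a[fast]=7≠0 swap→a[3]=7, slow++,fast++
slow=4 fast=8: a[fast]=0, fast++
slow=4 fast=9: a[fast]=2≠0 swap→a[4]=2, slow++,fast++
slow=5 fast=10: a[fast]=0, fast++
slow=5 fast=11: a[fast]=0, fast++
slow=5 fast=12: a[fast]=5≠0 swap→a[5]=5, slow++,fast++
slow=6 fast=13: a[fast]=8≠0 swap→a[6]=8, slow++,fast++
slow=7 fast=14: a[fast]=3≠0 swap→a[7]=3, slow++,fast++
slow=8 fast=15: a[fast]=0, fast++
slow=8 fast=16: a[fast]=8≠0 swap→a[8]=8, slow++,fast++
slow=9 fast=17: a[fast]=0, fast++
slow=9 fast=18: a[fast]=0, fast++
slow=9 fast=19: a[fast]=0, fast++
slow=9 fast=20: a[fast]=0, fast++

[8, 7, 7, 2, 5, 8, 3, 8, 0, 0, 0, 0, 0, 0, 0, 0, 0, 0, 0, 0]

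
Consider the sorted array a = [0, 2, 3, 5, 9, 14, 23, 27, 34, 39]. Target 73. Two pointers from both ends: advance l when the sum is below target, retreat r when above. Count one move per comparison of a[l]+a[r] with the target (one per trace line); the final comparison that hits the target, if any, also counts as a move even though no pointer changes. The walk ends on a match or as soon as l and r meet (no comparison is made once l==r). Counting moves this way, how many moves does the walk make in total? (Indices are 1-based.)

l=1 r=10: 0+39=39 <73, l++
l=2 r=10: 2+39=41 <73, l++
l=3 r=10: 3+39=42 <73, l++
l=4 r=10: 5+39=44 <73, l++
l=5 r=10: 9+39=48 <73, l++
l=6 r=10: 14+39=53 <73, l++
l=7 r=10: 23+39=62 <73, l++
l=8 r=10: 27+39=66 <73, l++
l=9 r=10: 34+39=73, found

9 moves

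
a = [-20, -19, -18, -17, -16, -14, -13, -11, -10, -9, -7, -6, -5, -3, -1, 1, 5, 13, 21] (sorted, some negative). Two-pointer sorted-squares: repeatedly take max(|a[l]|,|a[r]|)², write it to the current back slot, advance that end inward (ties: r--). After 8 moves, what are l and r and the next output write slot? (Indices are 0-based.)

l=0 r=18: |-20|<=|21| out[18]=441, r--
l=0 r=17: |-20|>|13| out[17]=400, l++
l=1 r=17: |-19|>|13| out[16]=361, l++
l=2 r=17: |-18|>|13| out[15]=324, l++
l=3 r=17: |-17|>|13| out[14]=289, l++
l=4 r=17: |-16|>|13| out[13]=256, l++
l=5 r=17: |-14|>|13| out[12]=196, l++
l=6 r=17: |-13|<=|13| out[11]=169, r--

l=6, r=16, next write slot=10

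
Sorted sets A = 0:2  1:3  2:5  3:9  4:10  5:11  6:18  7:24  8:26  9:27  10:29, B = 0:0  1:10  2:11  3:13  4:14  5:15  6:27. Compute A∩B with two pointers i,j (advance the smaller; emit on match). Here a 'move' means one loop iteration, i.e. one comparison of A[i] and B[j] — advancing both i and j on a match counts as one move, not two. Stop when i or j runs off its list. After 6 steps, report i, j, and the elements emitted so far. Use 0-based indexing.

[i=0,j=0] 2>0 → j++
[i=0,j=1] 2<10 → i++
[i=1,j=1] 3<10 → i++
[i=2,j=1] 5<10 → i++
[i=3,j=1] 9<10 → i++
[i=4,j=1] 10==10 emit → i++,j++

i=5, j=2, emitted=[10]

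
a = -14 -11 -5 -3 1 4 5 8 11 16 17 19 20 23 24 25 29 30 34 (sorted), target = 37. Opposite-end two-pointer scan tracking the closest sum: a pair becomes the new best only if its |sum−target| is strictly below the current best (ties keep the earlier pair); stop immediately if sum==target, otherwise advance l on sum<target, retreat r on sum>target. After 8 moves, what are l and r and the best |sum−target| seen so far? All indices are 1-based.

l=8, r=18, best |Δ|=1

[1,19] -14+34=20 d=17 * → l++
[2,19] -11+34=23 d=14 * → l++
[3,19] -5+34=29 d=8 * → l++
[4,19] -3+34=31 d=6 * → l++
[5,19] 1+34=35 d=2 * → l++
[6,19] 4+34=38 d=1 * → r--
[6,18] 4+30=34 d=3 → l++
[7,18] 5+30=35 d=2 → l++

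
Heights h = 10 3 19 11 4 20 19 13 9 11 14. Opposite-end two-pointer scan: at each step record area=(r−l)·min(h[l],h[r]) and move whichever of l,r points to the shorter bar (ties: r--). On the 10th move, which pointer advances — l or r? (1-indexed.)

l

[1,11] min(10,14)*10=100 best=100 * → l++
[2,11] min(3,14)*9=27 best=100 → l++
[3,11] min(19,14)*8=112 best=112 * → r--
[3,10] min(19,11)*7=77 best=112 → r--
[3,9] min(19,9)*6=54 best=112 → r--
[3,8] min(19,13)*5=65 best=112 → r--
[3,7] min(19,19)*4=76 best=112 → r--
[3,6] min(19,20)*3=57 best=112 → l++
[4,6] min(11,20)*2=22 best=112 → l++
[5,6] min(4,20)*1=4 best=112 → l++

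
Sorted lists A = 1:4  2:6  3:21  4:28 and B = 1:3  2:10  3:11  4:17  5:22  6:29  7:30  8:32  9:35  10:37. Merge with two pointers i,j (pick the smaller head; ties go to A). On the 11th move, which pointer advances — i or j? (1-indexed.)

j

[i=1,j=1] A[i]=4>B[j]=3 take 3 → j++
[i=1,j=2] A[i]=4<=B[j]=10 take 4 → i++
[i=2,j=2] A[i]=6<=B[j]=10 take 6 → i++
[i=3,j=2] A[i]=21>B[j]=10 take 10 → j++
[i=3,j=3] A[i]=21>B[j]=11 take 11 → j++
[i=3,j=4] A[i]=21>B[j]=17 take 17 → j++
[i=3,j=5] A[i]=21<=B[j]=22 take 21 → i++
[i=4,j=5] A[i]=28>B[j]=22 take 22 → j++
[i=4,j=6] A[i]=28<=B[j]=29 take 28 → i++
[i=5,j=6] A done, take B[j]=29 → j++
[i=5,j=7] A done, take B[j]=30 → j++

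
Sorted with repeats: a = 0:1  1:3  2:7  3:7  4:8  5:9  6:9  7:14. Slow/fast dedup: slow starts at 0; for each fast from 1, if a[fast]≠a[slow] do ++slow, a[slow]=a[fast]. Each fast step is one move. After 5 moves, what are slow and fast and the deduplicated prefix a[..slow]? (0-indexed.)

slow=4, fast=6, prefix=[1, 3, 7, 8, 9]

(s=0,f=1) a[fast]=3≠a[slow]=1 write a[1]=3 → slow++,fast++
(s=1,f=2) a[fast]=7≠a[slow]=3 write a[2]=7 → slow++,fast++
(s=2,f=3) a[fast]=7=a[slow] dup → fast++
(s=2,f=4) a[fast]=8≠a[slow]=7 write a[3]=8 → slow++,fast++
(s=3,f=5) a[fast]=9≠a[slow]=8 write a[4]=9 → slow++,fast++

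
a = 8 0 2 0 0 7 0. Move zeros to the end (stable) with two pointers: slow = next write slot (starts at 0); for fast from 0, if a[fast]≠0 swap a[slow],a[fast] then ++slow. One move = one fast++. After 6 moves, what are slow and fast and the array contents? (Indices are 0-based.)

(s=0,f=0) a[fast]=8≠0 swap→a[0]=8 → slow++,fast++
(s=1,f=1) a[fast]=0 → fast++
(s=1,f=2) a[fast]=2≠0 swap→a[1]=2 → slow++,fast++
(s=2,f=3) a[fast]=0 → fast++
(s=2,f=4) a[fast]=0 → fast++
(s=2,f=5) a[fast]=7≠0 swap→a[2]=7 → slow++,fast++

slow=3, fast=6, a=[8, 2, 7, 0, 0, 0, 0]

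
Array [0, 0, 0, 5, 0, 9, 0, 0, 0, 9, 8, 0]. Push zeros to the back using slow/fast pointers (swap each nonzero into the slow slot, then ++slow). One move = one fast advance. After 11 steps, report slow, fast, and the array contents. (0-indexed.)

slow=4, fast=11, a=[5, 9, 9, 8, 0, 0, 0, 0, 0, 0, 0, 0]

(s=0,f=0) a[fast]=0 → fast++
(s=0,f=1) a[fast]=0 → fast++
(s=0,f=2) a[fast]=0 → fast++
(s=0,f=3) a[fast]=5≠0 swap→a[0]=5 → slow++,fast++
(s=1,f=4) a[fast]=0 → fast++
(s=1,f=5) a[fast]=9≠0 swap→a[1]=9 → slow++,fast++
(s=2,f=6) a[fast]=0 → fast++
(s=2,f=7) a[fast]=0 → fast++
(s=2,f=8) a[fast]=0 → fast++
(s=2,f=9) a[fast]=9≠0 swap→a[2]=9 → slow++,fast++
(s=3,f=10) a[fast]=8≠0 swap→a[3]=8 → slow++,fast++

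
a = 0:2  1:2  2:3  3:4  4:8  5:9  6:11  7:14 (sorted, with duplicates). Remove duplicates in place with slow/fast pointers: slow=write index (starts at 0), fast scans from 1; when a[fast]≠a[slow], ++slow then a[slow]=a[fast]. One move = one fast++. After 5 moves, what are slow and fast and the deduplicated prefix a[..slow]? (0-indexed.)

slow=4, fast=6, prefix=[2, 3, 4, 8, 9]

slow=0 fast=1: a[fast]=2=a[slow] dup, fast++
slow=0 fast=2: a[fast]=3≠a[slow]=2 write a[1]=3, slow++,fast++
slow=1 fast=3: a[fast]=4≠a[slow]=3 write a[2]=4, slow++,fast++
slow=2 fast=4: a[fast]=8≠a[slow]=4 write a[3]=8, slow++,fast++
slow=3 fast=5: a[fast]=9≠a[slow]=8 write a[4]=9, slow++,fast++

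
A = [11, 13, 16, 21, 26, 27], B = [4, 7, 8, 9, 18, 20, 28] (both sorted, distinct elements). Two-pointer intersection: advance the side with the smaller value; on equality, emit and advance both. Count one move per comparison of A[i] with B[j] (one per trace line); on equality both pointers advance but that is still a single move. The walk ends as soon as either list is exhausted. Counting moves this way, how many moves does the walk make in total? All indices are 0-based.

12 moves

i=0 j=0: 11>4, j++
i=0 j=1: 11>7, j++
i=0 j=2: 11>8, j++
i=0 j=3: 11>9, j++
i=0 j=4: 11<18, i++
i=1 j=4: 13<18, i++
i=2 j=4: 16<18, i++
i=3 j=4: 21>18, j++
i=3 j=5: 21>20, j++
i=3 j=6: 21<28, i++
i=4 j=6: 26<28, i++
i=5 j=6: 27<28, i++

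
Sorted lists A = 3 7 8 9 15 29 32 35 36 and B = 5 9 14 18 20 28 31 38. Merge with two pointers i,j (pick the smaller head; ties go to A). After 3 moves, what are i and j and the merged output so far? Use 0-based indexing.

i=0 j=0: A[i]=3<=B[j]=5 take 3, i++
i=1 j=0: A[i]=7>B[j]=5 take 5, j++
i=1 j=1: A[i]=7<=B[j]=9 take 7, i++

i=2, j=1, merged so far=[3, 5, 7]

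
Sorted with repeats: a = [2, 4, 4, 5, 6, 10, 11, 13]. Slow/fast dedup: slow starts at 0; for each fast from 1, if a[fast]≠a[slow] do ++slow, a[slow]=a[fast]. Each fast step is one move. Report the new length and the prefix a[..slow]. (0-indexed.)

length 7; prefix = [2, 4, 5, 6, 10, 11, 13]

(s=0,f=1) a[fast]=4≠a[slow]=2 write a[1]=4 → slow++,fast++
(s=1,f=2) a[fast]=4=a[slow] dup → fast++
(s=1,f=3) a[fast]=5≠a[slow]=4 write a[2]=5 → slow++,fast++
(s=2,f=4) a[fast]=6≠a[slow]=5 write a[3]=6 → slow++,fast++
(s=3,f=5) a[fast]=10≠a[slow]=6 write a[4]=10 → slow++,fast++
(s=4,f=6) a[fast]=11≠a[slow]=10 write a[5]=11 → slow++,fast++
(s=5,f=7) a[fast]=13≠a[slow]=11 write a[6]=13 → slow++,fast++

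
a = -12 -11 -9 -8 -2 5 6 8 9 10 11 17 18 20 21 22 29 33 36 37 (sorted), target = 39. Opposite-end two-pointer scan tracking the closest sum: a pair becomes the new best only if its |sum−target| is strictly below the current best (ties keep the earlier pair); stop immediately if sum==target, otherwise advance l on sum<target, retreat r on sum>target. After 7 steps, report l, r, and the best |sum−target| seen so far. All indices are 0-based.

[0,19] -12+37=25 d=14 * → l++
[1,19] -11+37=26 d=13 * → l++
[2,19] -9+37=28 d=11 * → l++
[3,19] -8+37=29 d=10 * → l++
[4,19] -2+37=35 d=4 * → l++
[5,19] 5+37=42 d=3 * → r--
[5,18] 5+36=41 d=2 * → r--

l=5, r=17, best |Δ|=2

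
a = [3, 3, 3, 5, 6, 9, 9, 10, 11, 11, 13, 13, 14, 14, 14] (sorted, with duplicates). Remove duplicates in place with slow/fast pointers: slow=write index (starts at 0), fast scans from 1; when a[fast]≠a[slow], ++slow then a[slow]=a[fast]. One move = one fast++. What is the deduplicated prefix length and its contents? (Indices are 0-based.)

length 8; prefix = [3, 5, 6, 9, 10, 11, 13, 14]

(s=0,f=1) a[fast]=3=a[slow] dup → fast++
(s=0,f=2) a[fast]=3=a[slow] dup → fast++
(s=0,f=3) a[fast]=5≠a[slow]=3 write a[1]=5 → slow++,fast++
(s=1,f=4) a[fast]=6≠a[slow]=5 write a[2]=6 → slow++,fast++
(s=2,f=5) a[fast]=9≠a[slow]=6 write a[3]=9 → slow++,fast++
(s=3,f=6) a[fast]=9=a[slow] dup → fast++
(s=3,f=7) a[fast]=10≠a[slow]=9 write a[4]=10 → slow++,fast++
(s=4,f=8) a[fast]=11≠a[slow]=10 write a[5]=11 → slow++,fast++
(s=5,f=9) a[fast]=11=a[slow] dup → fast++
(s=5,f=10) a[fast]=13≠a[slow]=11 write a[6]=13 → slow++,fast++
(s=6,f=11) a[fast]=13=a[slow] dup → fast++
(s=6,f=12) a[fast]=14≠a[slow]=13 write a[7]=14 → slow++,fast++
(s=7,f=13) a[fast]=14=a[slow] dup → fast++
(s=7,f=14) a[fast]=14=a[slow] dup → fast++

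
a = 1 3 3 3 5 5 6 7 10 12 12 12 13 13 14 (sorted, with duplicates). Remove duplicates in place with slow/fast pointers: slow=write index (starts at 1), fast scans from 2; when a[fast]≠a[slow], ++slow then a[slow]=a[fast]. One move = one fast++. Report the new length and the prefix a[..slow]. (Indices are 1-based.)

length 9; prefix = [1, 3, 5, 6, 7, 10, 12, 13, 14]

(s=1,f=2) a[fast]=3≠a[slow]=1 write a[2]=3 → slow++,fast++
(s=2,f=3) a[fast]=3=a[slow] dup → fast++
(s=2,f=4) a[fast]=3=a[slow] dup → fast++
(s=2,f=5) a[fast]=5≠a[slow]=3 write a[3]=5 → slow++,fast++
(s=3,f=6) a[fast]=5=a[slow] dup → fast++
(s=3,f=7) a[fast]=6≠a[slow]=5 write a[4]=6 → slow++,fast++
(s=4,f=8) a[fast]=7≠a[slow]=6 write a[5]=7 → slow++,fast++
(s=5,f=9) a[fast]=10≠a[slow]=7 write a[6]=10 → slow++,fast++
(s=6,f=10) a[fast]=12≠a[slow]=10 write a[7]=12 → slow++,fast++
(s=7,f=11) a[fast]=12=a[slow] dup → fast++
(s=7,f=12) a[fast]=12=a[slow] dup → fast++
(s=7,f=13) a[fast]=13≠a[slow]=12 write a[8]=13 → slow++,fast++
(s=8,f=14) a[fast]=13=a[slow] dup → fast++
(s=8,f=15) a[fast]=14≠a[slow]=13 write a[9]=14 → slow++,fast++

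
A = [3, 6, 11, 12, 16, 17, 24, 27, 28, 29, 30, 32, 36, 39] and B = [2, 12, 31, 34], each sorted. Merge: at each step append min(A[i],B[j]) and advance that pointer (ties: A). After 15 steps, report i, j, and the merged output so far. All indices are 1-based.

i=13, j=4, merged so far=[2, 3, 6, 11, 12, 12, 16, 17, 24, 27, 28, 29, 30, 31, 32]

i=1 j=1: A[i]=3>B[j]=2 take 2, j++
i=1 j=2: A[i]=3<=B[j]=12 take 3, i++
i=2 j=2: A[i]=6<=B[j]=12 take 6, i++
i=3 j=2: A[i]=11<=B[j]=12 take 11, i++
i=4 j=2: A[i]=12<=B[j]=12 take 12, i++
i=5 j=2: A[i]=16>B[j]=12 take 12, j++
i=5 j=3: A[i]=16<=B[j]=31 take 16, i++
i=6 j=3: A[i]=17<=B[j]=31 take 17, i++
i=7 j=3: A[i]=24<=B[j]=31 take 24, i++
i=8 j=3: A[i]=27<=B[j]=31 take 27, i++
i=9 j=3: A[i]=28<=B[j]=31 take 28, i++
i=10 j=3: A[i]=29<=B[j]=31 take 29, i++
i=11 j=3: A[i]=30<=B[j]=31 take 30, i++
i=12 j=3: A[i]=32>B[j]=31 take 31, j++
i=12 j=4: A[i]=32<=B[j]=34 take 32, i++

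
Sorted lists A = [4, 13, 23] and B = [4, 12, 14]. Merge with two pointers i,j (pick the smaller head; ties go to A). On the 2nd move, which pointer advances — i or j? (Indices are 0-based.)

i=0 j=0: A[i]=4<=B[j]=4 take 4, i++
i=1 j=0: A[i]=13>B[j]=4 take 4, j++

j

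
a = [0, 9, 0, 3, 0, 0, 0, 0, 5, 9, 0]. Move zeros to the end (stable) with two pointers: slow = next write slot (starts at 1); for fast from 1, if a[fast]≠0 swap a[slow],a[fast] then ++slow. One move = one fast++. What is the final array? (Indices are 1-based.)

(s=1,f=1) a[fast]=0 → fast++
(s=1,f=2) a[fast]=9≠0 swap→a[1]=9 → slow++,fast++
(s=2,f=3) a[fast]=0 → fast++
(s=2,f=4) a[fast]=3≠0 swap→a[2]=3 → slow++,fast++
(s=3,f=5) a[fast]=0 → fast++
(s=3,f=6) a[fast]=0 → fast++
(s=3,f=7) a[fast]=0 → fast++
(s=3,f=8) a[fast]=0 → fast++
(s=3,f=9) a[fast]=5≠0 swap→a[3]=5 → slow++,fast++
(s=4,f=10) a[fast]=9≠0 swap→a[4]=9 → slow++,fast++
(s=5,f=11) a[fast]=0 → fast++

[9, 3, 5, 9, 0, 0, 0, 0, 0, 0, 0]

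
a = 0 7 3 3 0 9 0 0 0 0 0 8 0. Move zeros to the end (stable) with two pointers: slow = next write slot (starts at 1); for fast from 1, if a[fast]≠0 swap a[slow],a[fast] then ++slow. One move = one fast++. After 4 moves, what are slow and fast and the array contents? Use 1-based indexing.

slow=4, fast=5, a=[7, 3, 3, 0, 0, 9, 0, 0, 0, 0, 0, 8, 0]

(s=1,f=1) a[fast]=0 → fast++
(s=1,f=2) a[fast]=7≠0 swap→a[1]=7 → slow++,fast++
(s=2,f=3) a[fast]=3≠0 swap→a[2]=3 → slow++,fast++
(s=3,f=4) a[fast]=3≠0 swap→a[3]=3 → slow++,fast++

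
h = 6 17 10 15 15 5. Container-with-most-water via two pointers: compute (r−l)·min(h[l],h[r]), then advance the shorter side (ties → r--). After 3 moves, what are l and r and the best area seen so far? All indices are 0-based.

l=0 r=5: min(6,5)*5=25 best=25 *, r--
l=0 r=4: min(6,15)*4=24 best=25, l++
l=1 r=4: min(17,15)*3=45 best=45 *, r--

l=1, r=3, best area=45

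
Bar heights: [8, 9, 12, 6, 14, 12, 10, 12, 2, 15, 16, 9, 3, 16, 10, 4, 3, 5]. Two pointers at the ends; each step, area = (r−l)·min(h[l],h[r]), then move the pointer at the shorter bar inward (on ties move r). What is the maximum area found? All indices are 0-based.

[0,17] min(8,5)*17=85 best=85 * → r--
[0,16] min(8,3)*16=48 best=85 → r--
[0,15] min(8,4)*15=60 best=85 → r--
[0,14] min(8,10)*14=112 best=112 * → l++
[1,14] min(9,10)*13=117 best=117 * → l++
[2,14] min(12,10)*12=120 best=120 * → r--
[2,13] min(12,16)*11=132 best=132 * → l++
[3,13] min(6,16)*10=60 best=132 → l++
[4,13] min(14,16)*9=126 best=132 → l++
[5,13] min(12,16)*8=96 best=132 → l++
[6,13] min(10,16)*7=70 best=132 → l++
[7,13] min(12,16)*6=72 best=132 → l++
[8,13] min(2,16)*5=10 best=132 → l++
[9,13] min(15,16)*4=60 best=132 → l++
[10,13] min(16,16)*3=48 best=132 → r--
[10,12] min(16,3)*2=6 best=132 → r--
[10,11] min(16,9)*1=9 best=132 → r--

max area = 132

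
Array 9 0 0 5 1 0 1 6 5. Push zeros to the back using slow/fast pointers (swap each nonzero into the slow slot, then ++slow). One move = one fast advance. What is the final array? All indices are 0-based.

slow=0 fast=0: a[fast]=9≠0 swap→a[0]=9, slow++,fast++
slow=1 fast=1: a[fast]=0, fast++
slow=1 fast=2: a[fast]=0, fast++
slow=1 fast=3: a[fast]=5≠0 swap→a[1]=5, slow++,fast++
slow=2 fast=4: a[fast]=1≠0 swap→a[2]=1, slow++,fast++
slow=3 fast=5: a[fast]=0, fast++
slow=3 fast=6: a[fast]=1≠0 swap→a[3]=1, slow++,fast++
slow=4 fast=7: a[fast]=6≠0 swap→a[4]=6, slow++,fast++
slow=5 fast=8: a[fast]=5≠0 swap→a[5]=5, slow++,fast++

[9, 5, 1, 1, 6, 5, 0, 0, 0]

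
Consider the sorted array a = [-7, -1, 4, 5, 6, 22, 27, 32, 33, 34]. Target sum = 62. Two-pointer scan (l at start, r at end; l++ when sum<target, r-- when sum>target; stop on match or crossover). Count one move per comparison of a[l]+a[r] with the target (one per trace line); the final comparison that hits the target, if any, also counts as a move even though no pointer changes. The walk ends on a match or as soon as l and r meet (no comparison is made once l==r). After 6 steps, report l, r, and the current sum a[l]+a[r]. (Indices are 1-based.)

l=7, r=10, sum=61

l=1 r=10: -7+34=27 <62, l++
l=2 r=10: -1+34=33 <62, l++
l=3 r=10: 4+34=38 <62, l++
l=4 r=10: 5+34=39 <62, l++
l=5 r=10: 6+34=40 <62, l++
l=6 r=10: 22+34=56 <62, l++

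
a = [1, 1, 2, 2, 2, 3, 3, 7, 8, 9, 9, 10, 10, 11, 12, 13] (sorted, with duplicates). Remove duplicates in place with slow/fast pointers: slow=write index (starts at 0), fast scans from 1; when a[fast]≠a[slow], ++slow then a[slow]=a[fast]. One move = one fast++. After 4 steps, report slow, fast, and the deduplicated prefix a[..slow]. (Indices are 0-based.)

slow=1, fast=5, prefix=[1, 2]

(s=0,f=1) a[fast]=1=a[slow] dup → fast++
(s=0,f=2) a[fast]=2≠a[slow]=1 write a[1]=2 → slow++,fast++
(s=1,f=3) a[fast]=2=a[slow] dup → fast++
(s=1,f=4) a[fast]=2=a[slow] dup → fast++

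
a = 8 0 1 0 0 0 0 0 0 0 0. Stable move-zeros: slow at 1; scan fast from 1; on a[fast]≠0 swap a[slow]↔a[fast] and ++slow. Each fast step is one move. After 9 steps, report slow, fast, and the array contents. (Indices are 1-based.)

slow=3, fast=10, a=[8, 1, 0, 0, 0, 0, 0, 0, 0, 0, 0]

(s=1,f=1) a[fast]=8≠0 swap→a[1]=8 → slow++,fast++
(s=2,f=2) a[fast]=0 → fast++
(s=2,f=3) a[fast]=1≠0 swap→a[2]=1 → slow++,fast++
(s=3,f=4) a[fast]=0 → fast++
(s=3,f=5) a[fast]=0 → fast++
(s=3,f=6) a[fast]=0 → fast++
(s=3,f=7) a[fast]=0 → fast++
(s=3,f=8) a[fast]=0 → fast++
(s=3,f=9) a[fast]=0 → fast++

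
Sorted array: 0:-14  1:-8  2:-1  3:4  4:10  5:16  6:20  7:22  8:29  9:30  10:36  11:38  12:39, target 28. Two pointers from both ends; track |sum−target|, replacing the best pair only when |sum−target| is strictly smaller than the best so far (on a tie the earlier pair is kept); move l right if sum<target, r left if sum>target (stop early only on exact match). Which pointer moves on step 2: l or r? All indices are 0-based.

l=0 r=12: -14+39=25 d=3 *, l++
l=1 r=12: -8+39=31 d=3, r--

r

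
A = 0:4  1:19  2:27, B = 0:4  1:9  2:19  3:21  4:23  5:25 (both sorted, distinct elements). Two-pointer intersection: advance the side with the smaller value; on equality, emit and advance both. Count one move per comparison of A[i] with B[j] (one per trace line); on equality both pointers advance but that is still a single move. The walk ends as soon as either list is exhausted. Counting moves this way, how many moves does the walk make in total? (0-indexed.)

[i=0,j=0] 4==4 emit → i++,j++
[i=1,j=1] 19>9 → j++
[i=1,j=2] 19==19 emit → i++,j++
[i=2,j=3] 27>21 → j++
[i=2,j=4] 27>23 → j++
[i=2,j=5] 27>25 → j++

6 moves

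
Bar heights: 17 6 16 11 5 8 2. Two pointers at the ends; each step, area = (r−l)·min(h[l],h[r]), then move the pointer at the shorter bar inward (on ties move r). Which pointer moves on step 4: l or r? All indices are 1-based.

r

l=1 r=7: min(17,2)*6=12 best=12 *, r--
l=1 r=6: min(17,8)*5=40 best=40 *, r--
l=1 r=5: min(17,5)*4=20 best=40, r--
l=1 r=4: min(17,11)*3=33 best=40, r--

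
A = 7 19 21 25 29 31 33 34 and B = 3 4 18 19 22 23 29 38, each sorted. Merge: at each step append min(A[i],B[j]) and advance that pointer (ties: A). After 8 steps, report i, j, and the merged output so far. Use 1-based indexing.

i=4, j=6, merged so far=[3, 4, 7, 18, 19, 19, 21, 22]

i=1 j=1: A[i]=7>B[j]=3 take 3, j++
i=1 j=2: A[i]=7>B[j]=4 take 4, j++
i=1 j=3: A[i]=7<=B[j]=18 take 7, i++
i=2 j=3: A[i]=19>B[j]=18 take 18, j++
i=2 j=4: A[i]=19<=B[j]=19 take 19, i++
i=3 j=4: A[i]=21>B[j]=19 take 19, j++
i=3 j=5: A[i]=21<=B[j]=22 take 21, i++
i=4 j=5: A[i]=25>B[j]=22 take 22, j++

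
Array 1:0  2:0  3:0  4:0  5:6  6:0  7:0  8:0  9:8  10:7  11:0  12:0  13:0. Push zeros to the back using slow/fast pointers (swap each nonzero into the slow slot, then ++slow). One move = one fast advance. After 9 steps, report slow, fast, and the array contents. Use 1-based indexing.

slow=3, fast=10, a=[6, 8, 0, 0, 0, 0, 0, 0, 0, 7, 0, 0, 0]

slow=1 fast=1: a[fast]=0, fast++
slow=1 fast=2: a[fast]=0, fast++
slow=1 fast=3: a[fast]=0, fast++
slow=1 fast=4: a[fast]=0, fast++
slow=1 fast=5: a[fast]=6≠0 swap→a[1]=6, slow++,fast++
slow=2 fast=6: a[fast]=0, fast++
slow=2 fast=7: a[fast]=0, fast++
slow=2 fast=8: a[fast]=0, fast++
slow=2 fast=9: a[fast]=8≠0 swap→a[2]=8, slow++,fast++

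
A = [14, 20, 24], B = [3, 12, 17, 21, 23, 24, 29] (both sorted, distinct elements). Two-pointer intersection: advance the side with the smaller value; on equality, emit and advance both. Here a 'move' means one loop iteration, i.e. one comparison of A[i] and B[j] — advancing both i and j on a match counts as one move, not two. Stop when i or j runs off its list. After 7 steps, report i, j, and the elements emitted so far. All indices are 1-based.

i=1 j=1: 14>3, j++
i=1 j=2: 14>12, j++
i=1 j=3: 14<17, i++
i=2 j=3: 20>17, j++
i=2 j=4: 20<21, i++
i=3 j=4: 24>21, j++
i=3 j=5: 24>23, j++

i=3, j=6, emitted=[]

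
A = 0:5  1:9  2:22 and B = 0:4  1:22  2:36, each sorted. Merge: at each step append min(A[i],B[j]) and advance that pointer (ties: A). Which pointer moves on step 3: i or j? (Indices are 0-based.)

i

[i=0,j=0] A[i]=5>B[j]=4 take 4 → j++
[i=0,j=1] A[i]=5<=B[j]=22 take 5 → i++
[i=1,j=1] A[i]=9<=B[j]=22 take 9 → i++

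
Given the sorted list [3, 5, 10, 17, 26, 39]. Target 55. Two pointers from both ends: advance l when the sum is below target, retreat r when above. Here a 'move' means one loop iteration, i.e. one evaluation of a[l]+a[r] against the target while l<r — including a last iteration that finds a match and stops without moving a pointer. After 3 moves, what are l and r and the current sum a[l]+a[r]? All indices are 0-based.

l=3, r=5, sum=56

l=0 r=5: 3+39=42 <55, l++
l=1 r=5: 5+39=44 <55, l++
l=2 r=5: 10+39=49 <55, l++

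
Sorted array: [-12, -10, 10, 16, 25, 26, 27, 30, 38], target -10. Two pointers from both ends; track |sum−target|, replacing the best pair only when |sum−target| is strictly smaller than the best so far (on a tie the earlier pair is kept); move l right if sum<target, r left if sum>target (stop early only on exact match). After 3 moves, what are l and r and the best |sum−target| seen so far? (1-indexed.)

l=1, r=6, best |Δ|=25

[1,9] -12+38=26 d=36 * → r--
[1,8] -12+30=18 d=28 * → r--
[1,7] -12+27=15 d=25 * → r--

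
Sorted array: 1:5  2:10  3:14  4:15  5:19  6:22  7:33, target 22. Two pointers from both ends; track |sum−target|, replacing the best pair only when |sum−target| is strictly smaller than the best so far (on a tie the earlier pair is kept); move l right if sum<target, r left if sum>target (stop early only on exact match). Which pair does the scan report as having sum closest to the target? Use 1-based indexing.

[1,7] 5+33=38 d=16 * → r--
[1,6] 5+22=27 d=5 * → r--
[1,5] 5+19=24 d=2 * → r--
[1,4] 5+15=20 d=2 → l++
[2,4] 10+15=25 d=3 → r--
[2,3] 10+14=24 d=2 → r--

pair (5, 19) with sum 24 (|Δ|=2)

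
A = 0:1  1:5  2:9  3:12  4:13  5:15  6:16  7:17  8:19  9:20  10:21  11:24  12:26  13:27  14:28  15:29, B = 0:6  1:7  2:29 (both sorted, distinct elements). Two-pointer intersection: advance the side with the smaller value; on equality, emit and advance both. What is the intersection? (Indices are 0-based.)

[i=0,j=0] 1<6 → i++
[i=1,j=0] 5<6 → i++
[i=2,j=0] 9>6 → j++
[i=2,j=1] 9>7 → j++
[i=2,j=2] 9<29 → i++
[i=3,j=2] 12<29 → i++
[i=4,j=2] 13<29 → i++
[i=5,j=2] 15<29 → i++
[i=6,j=2] 16<29 → i++
[i=7,j=2] 17<29 → i++
[i=8,j=2] 19<29 → i++
[i=9,j=2] 20<29 → i++
[i=10,j=2] 21<29 → i++
[i=11,j=2] 24<29 → i++
[i=12,j=2] 26<29 → i++
[i=13,j=2] 27<29 → i++
[i=14,j=2] 28<29 → i++
[i=15,j=2] 29==29 emit → i++,j++

intersection = [29]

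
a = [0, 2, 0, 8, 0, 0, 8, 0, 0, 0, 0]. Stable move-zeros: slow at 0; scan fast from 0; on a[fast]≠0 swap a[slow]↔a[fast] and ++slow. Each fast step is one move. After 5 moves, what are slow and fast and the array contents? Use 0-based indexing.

slow=0 fast=0: a[fast]=0, fast++
slow=0 fast=1: a[fast]=2≠0 swap→a[0]=2, slow++,fast++
slow=1 fast=2: a[fast]=0, fast++
slow=1 fast=3: a[fast]=8≠0 swap→a[1]=8, slow++,fast++
slow=2 fast=4: a[fast]=0, fast++

slow=2, fast=5, a=[2, 8, 0, 0, 0, 0, 8, 0, 0, 0, 0]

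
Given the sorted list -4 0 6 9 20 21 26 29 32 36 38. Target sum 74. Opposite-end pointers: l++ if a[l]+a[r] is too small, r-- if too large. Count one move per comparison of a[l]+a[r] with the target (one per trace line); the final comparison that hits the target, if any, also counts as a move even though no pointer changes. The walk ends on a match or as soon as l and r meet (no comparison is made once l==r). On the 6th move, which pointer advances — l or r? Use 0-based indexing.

l=0 r=10: -4+38=34 <74, l++
l=1 r=10: 0+38=38 <74, l++
l=2 r=10: 6+38=44 <74, l++
l=3 r=10: 9+38=47 <74, l++
l=4 r=10: 20+38=58 <74, l++
l=5 r=10: 21+38=59 <74, l++

l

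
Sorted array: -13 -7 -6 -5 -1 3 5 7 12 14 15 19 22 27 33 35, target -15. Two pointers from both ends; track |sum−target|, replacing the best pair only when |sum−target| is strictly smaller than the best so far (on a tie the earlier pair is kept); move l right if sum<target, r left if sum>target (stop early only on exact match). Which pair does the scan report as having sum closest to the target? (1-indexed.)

[1,16] -13+35=22 d=37 * → r--
[1,15] -13+33=20 d=35 * → r--
[1,14] -13+27=14 d=29 * → r--
[1,13] -13+22=9 d=24 * → r--
[1,12] -13+19=6 d=21 * → r--
[1,11] -13+15=2 d=17 * → r--
[1,10] -13+14=1 d=16 * → r--
[1,9] -13+12=-1 d=14 * → r--
[1,8] -13+7=-6 d=9 * → r--
[1,7] -13+5=-8 d=7 * → r--
[1,6] -13+3=-10 d=5 * → r--
[1,5] -13+-1=-14 d=1 * → r--
[1,4] -13+-5=-18 d=3 → l++
[2,4] -7+-5=-12 d=3 → r--
[2,3] -7+-6=-13 d=2 → r--

pair (-13, -1) with sum -14 (|Δ|=1)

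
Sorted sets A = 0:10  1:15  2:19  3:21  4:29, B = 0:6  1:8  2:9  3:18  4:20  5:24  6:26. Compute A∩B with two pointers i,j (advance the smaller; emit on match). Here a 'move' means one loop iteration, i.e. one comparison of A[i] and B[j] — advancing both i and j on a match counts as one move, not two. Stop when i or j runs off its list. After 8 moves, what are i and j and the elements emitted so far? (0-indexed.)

i=0 j=0: 10>6, j++
i=0 j=1: 10>8, j++
i=0 j=2: 10>9, j++
i=0 j=3: 10<18, i++
i=1 j=3: 15<18, i++
i=2 j=3: 19>18, j++
i=2 j=4: 19<20, i++
i=3 j=4: 21>20, j++

i=3, j=5, emitted=[]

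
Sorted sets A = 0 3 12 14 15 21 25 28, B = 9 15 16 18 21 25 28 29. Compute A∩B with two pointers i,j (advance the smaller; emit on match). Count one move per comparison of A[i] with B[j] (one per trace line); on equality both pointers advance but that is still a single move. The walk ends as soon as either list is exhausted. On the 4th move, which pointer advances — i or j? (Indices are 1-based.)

i

[i=1,j=1] 0<9 → i++
[i=2,j=1] 3<9 → i++
[i=3,j=1] 12>9 → j++
[i=3,j=2] 12<15 → i++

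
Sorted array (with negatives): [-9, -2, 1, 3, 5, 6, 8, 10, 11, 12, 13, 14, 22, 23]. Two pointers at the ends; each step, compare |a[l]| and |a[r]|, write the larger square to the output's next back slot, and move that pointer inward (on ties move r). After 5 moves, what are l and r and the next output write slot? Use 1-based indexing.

l=1 r=14: |-9|<=|23| out[14]=529, r--
l=1 r=13: |-9|<=|22| out[13]=484, r--
l=1 r=12: |-9|<=|14| out[12]=196, r--
l=1 r=11: |-9|<=|13| out[11]=169, r--
l=1 r=10: |-9|<=|12| out[10]=144, r--

l=1, r=9, next write slot=9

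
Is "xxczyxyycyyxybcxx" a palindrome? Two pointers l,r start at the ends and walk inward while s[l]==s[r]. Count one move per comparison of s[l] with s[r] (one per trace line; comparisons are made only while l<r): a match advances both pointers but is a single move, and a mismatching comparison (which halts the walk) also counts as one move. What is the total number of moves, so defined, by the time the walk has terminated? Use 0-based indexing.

l=0 r=16: 'x'=='x', l++,r--
l=1 r=15: 'x'=='x', l++,r--
l=2 r=14: 'c'=='c', l++,r--
l=3 r=13: 'z'!='b', stop

4 moves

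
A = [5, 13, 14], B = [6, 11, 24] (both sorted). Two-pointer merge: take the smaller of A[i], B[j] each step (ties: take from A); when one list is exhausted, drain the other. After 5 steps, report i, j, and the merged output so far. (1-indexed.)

i=4, j=3, merged so far=[5, 6, 11, 13, 14]

[i=1,j=1] A[i]=5<=B[j]=6 take 5 → i++
[i=2,j=1] A[i]=13>B[j]=6 take 6 → j++
[i=2,j=2] A[i]=13>B[j]=11 take 11 → j++
[i=2,j=3] A[i]=13<=B[j]=24 take 13 → i++
[i=3,j=3] A[i]=14<=B[j]=24 take 14 → i++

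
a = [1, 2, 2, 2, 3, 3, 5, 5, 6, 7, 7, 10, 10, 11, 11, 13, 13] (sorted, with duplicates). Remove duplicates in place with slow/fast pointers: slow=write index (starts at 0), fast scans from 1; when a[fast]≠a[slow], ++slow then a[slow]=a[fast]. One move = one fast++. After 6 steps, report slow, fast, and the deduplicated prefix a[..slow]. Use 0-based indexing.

slow=3, fast=7, prefix=[1, 2, 3, 5]

slow=0 fast=1: a[fast]=2≠a[slow]=1 write a[1]=2, slow++,fast++
slow=1 fast=2: a[fast]=2=a[slow] dup, fast++
slow=1 fast=3: a[fast]=2=a[slow] dup, fast++
slow=1 fast=4: a[fast]=3≠a[slow]=2 write a[2]=3, slow++,fast++
slow=2 fast=5: a[fast]=3=a[slow] dup, fast++
slow=2 fast=6: a[fast]=5≠a[slow]=3 write a[3]=5, slow++,fast++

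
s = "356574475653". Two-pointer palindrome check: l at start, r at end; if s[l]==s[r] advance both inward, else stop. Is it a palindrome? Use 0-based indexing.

l=0 r=11: '3'=='3', l++,r--
l=1 r=10: '5'=='5', l++,r--
l=2 r=9: '6'=='6', l++,r--
l=3 r=8: '5'=='5', l++,r--
l=4 r=7: '7'=='7', l++,r--
l=5 r=6: '4'=='4', l++,r--

palindrome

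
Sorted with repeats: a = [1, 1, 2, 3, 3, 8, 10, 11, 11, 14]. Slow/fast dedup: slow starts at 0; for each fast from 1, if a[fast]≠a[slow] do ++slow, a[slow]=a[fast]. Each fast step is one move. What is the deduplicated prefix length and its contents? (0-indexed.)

(s=0,f=1) a[fast]=1=a[slow] dup → fast++
(s=0,f=2) a[fast]=2≠a[slow]=1 write a[1]=2 → slow++,fast++
(s=1,f=3) a[fast]=3≠a[slow]=2 write a[2]=3 → slow++,fast++
(s=2,f=4) a[fast]=3=a[slow] dup → fast++
(s=2,f=5) a[fast]=8≠a[slow]=3 write a[3]=8 → slow++,fast++
(s=3,f=6) a[fast]=10≠a[slow]=8 write a[4]=10 → slow++,fast++
(s=4,f=7) a[fast]=11≠a[slow]=10 write a[5]=11 → slow++,fast++
(s=5,f=8) a[fast]=11=a[slow] dup → fast++
(s=5,f=9) a[fast]=14≠a[slow]=11 write a[6]=14 → slow++,fast++

length 7; prefix = [1, 2, 3, 8, 10, 11, 14]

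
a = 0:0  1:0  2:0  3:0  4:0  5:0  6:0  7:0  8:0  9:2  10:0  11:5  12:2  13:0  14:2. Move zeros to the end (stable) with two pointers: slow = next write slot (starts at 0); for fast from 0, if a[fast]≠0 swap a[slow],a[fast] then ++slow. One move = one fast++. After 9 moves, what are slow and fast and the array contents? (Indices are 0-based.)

slow=0, fast=9, a=[0, 0, 0, 0, 0, 0, 0, 0, 0, 2, 0, 5, 2, 0, 2]

slow=0 fast=0: a[fast]=0, fast++
slow=0 fast=1: a[fast]=0, fast++
slow=0 fast=2: a[fast]=0, fast++
slow=0 fast=3: a[fast]=0, fast++
slow=0 fast=4: a[fast]=0, fast++
slow=0 fast=5: a[fast]=0, fast++
slow=0 fast=6: a[fast]=0, fast++
slow=0 fast=7: a[fast]=0, fast++
slow=0 fast=8: a[fast]=0, fast++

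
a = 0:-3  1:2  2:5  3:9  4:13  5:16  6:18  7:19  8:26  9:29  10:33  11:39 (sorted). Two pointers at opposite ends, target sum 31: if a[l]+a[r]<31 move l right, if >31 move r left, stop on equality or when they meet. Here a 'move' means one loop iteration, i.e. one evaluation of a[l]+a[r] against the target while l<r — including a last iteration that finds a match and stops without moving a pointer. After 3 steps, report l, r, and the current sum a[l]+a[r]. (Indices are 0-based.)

l=1, r=9, sum=31

l=0 r=11: -3+39=36 >31, r--
l=0 r=10: -3+33=30 <31, l++
l=1 r=10: 2+33=35 >31, r--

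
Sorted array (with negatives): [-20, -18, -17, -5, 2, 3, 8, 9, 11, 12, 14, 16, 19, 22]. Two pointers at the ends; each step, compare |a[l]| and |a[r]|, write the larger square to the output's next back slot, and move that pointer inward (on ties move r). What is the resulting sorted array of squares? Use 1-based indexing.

[1,14] |-20|<=|22| out[14]=484 → r--
[1,13] |-20|>|19| out[13]=400 → l++
[2,13] |-18|<=|19| out[12]=361 → r--
[2,12] |-18|>|16| out[11]=324 → l++
[3,12] |-17|>|16| out[10]=289 → l++
[4,12] |-5|<=|16| out[9]=256 → r--
[4,11] |-5|<=|14| out[8]=196 → r--
[4,10] |-5|<=|12| out[7]=144 → r--
[4,9] |-5|<=|11| out[6]=121 → r--
[4,8] |-5|<=|9| out[5]=81 → r--
[4,7] |-5|<=|8| out[4]=64 → r--
[4,6] |-5|>|3| out[3]=25 → l++
[5,6] |2|<=|3| out[2]=9 → r--
[5,5] |2|<=|2| out[1]=4 → r--

[4, 9, 25, 64, 81, 121, 144, 196, 256, 289, 324, 361, 400, 484]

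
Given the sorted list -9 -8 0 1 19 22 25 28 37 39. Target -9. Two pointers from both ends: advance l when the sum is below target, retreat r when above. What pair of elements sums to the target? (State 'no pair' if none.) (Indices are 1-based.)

l=1 r=10: -9+39=30 >-9, r--
l=1 r=9: -9+37=28 >-9, r--
l=1 r=8: -9+28=19 >-9, r--
l=1 r=7: -9+25=16 >-9, r--
l=1 r=6: -9+22=13 >-9, r--
l=1 r=5: -9+19=10 >-9, r--
l=1 r=4: -9+1=-8 >-9, r--
l=1 r=3: -9+0=-9, found

(-9, 0)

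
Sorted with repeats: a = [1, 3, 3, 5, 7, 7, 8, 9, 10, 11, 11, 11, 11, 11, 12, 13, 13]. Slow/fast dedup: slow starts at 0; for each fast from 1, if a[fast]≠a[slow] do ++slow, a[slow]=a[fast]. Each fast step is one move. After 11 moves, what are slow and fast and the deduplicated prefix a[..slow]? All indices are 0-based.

slow=7, fast=12, prefix=[1, 3, 5, 7, 8, 9, 10, 11]

slow=0 fast=1: a[fast]=3≠a[slow]=1 write a[1]=3, slow++,fast++
slow=1 fast=2: a[fast]=3=a[slow] dup, fast++
slow=1 fast=3: a[fast]=5≠a[slow]=3 write a[2]=5, slow++,fast++
slow=2 fast=4: a[fast]=7≠a[slow]=5 write a[3]=7, slow++,fast++
slow=3 fast=5: a[fast]=7=a[slow] dup, fast++
slow=3 fast=6: a[fast]=8≠a[slow]=7 write a[4]=8, slow++,fast++
slow=4 fast=7: a[fast]=9≠a[slow]=8 write a[5]=9, slow++,fast++
slow=5 fast=8: a[fast]=10≠a[slow]=9 write a[6]=10, slow++,fast++
slow=6 fast=9: a[fast]=11≠a[slow]=10 write a[7]=11, slow++,fast++
slow=7 fast=10: a[fast]=11=a[slow] dup, fast++
slow=7 fast=11: a[fast]=11=a[slow] dup, fast++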